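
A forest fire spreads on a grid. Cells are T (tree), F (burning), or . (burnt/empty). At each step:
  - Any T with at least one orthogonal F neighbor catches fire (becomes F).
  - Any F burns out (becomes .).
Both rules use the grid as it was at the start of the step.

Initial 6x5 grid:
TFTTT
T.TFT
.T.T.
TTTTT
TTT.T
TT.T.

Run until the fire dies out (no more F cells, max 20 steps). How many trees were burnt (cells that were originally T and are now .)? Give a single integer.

Step 1: +6 fires, +2 burnt (F count now 6)
Step 2: +3 fires, +6 burnt (F count now 3)
Step 3: +2 fires, +3 burnt (F count now 2)
Step 4: +3 fires, +2 burnt (F count now 3)
Step 5: +3 fires, +3 burnt (F count now 3)
Step 6: +2 fires, +3 burnt (F count now 2)
Step 7: +1 fires, +2 burnt (F count now 1)
Step 8: +0 fires, +1 burnt (F count now 0)
Fire out after step 8
Initially T: 21, now '.': 29
Total burnt (originally-T cells now '.'): 20

Answer: 20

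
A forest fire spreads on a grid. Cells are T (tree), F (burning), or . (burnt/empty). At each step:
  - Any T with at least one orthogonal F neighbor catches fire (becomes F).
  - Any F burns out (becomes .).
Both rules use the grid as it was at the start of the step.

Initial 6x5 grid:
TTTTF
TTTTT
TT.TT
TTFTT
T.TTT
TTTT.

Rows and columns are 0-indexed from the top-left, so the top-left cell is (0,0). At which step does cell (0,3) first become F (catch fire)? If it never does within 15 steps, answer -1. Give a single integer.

Step 1: cell (0,3)='F' (+5 fires, +2 burnt)
  -> target ignites at step 1
Step 2: cell (0,3)='.' (+9 fires, +5 burnt)
Step 3: cell (0,3)='.' (+8 fires, +9 burnt)
Step 4: cell (0,3)='.' (+3 fires, +8 burnt)
Step 5: cell (0,3)='.' (+0 fires, +3 burnt)
  fire out at step 5

1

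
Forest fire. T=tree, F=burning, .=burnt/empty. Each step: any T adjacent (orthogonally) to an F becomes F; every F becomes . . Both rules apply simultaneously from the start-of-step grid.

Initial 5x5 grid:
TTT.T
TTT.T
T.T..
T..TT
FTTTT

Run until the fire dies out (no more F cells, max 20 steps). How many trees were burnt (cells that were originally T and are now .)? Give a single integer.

Answer: 15

Derivation:
Step 1: +2 fires, +1 burnt (F count now 2)
Step 2: +2 fires, +2 burnt (F count now 2)
Step 3: +2 fires, +2 burnt (F count now 2)
Step 4: +4 fires, +2 burnt (F count now 4)
Step 5: +3 fires, +4 burnt (F count now 3)
Step 6: +2 fires, +3 burnt (F count now 2)
Step 7: +0 fires, +2 burnt (F count now 0)
Fire out after step 7
Initially T: 17, now '.': 23
Total burnt (originally-T cells now '.'): 15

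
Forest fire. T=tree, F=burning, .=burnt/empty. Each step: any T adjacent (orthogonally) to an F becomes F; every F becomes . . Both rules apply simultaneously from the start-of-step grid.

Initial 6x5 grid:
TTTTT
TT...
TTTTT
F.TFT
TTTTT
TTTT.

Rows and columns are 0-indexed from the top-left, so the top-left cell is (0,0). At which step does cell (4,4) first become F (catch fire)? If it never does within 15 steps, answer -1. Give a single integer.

Step 1: cell (4,4)='T' (+6 fires, +2 burnt)
Step 2: cell (4,4)='F' (+9 fires, +6 burnt)
  -> target ignites at step 2
Step 3: cell (4,4)='.' (+4 fires, +9 burnt)
Step 4: cell (4,4)='.' (+1 fires, +4 burnt)
Step 5: cell (4,4)='.' (+1 fires, +1 burnt)
Step 6: cell (4,4)='.' (+1 fires, +1 burnt)
Step 7: cell (4,4)='.' (+1 fires, +1 burnt)
Step 8: cell (4,4)='.' (+0 fires, +1 burnt)
  fire out at step 8

2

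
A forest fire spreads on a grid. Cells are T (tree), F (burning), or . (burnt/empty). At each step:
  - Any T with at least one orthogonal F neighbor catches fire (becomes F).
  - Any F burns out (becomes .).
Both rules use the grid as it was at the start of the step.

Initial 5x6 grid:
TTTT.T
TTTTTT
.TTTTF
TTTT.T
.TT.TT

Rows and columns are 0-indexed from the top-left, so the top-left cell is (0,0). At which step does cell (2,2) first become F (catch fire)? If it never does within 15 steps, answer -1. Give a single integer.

Step 1: cell (2,2)='T' (+3 fires, +1 burnt)
Step 2: cell (2,2)='T' (+4 fires, +3 burnt)
Step 3: cell (2,2)='F' (+4 fires, +4 burnt)
  -> target ignites at step 3
Step 4: cell (2,2)='.' (+4 fires, +4 burnt)
Step 5: cell (2,2)='.' (+4 fires, +4 burnt)
Step 6: cell (2,2)='.' (+4 fires, +4 burnt)
Step 7: cell (2,2)='.' (+1 fires, +4 burnt)
Step 8: cell (2,2)='.' (+0 fires, +1 burnt)
  fire out at step 8

3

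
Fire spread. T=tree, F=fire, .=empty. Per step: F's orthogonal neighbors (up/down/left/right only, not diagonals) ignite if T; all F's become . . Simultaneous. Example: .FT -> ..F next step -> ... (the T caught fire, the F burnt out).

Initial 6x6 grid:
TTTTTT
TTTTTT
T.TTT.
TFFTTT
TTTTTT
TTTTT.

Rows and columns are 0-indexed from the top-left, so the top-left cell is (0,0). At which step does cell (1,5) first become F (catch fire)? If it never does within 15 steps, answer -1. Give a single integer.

Step 1: cell (1,5)='T' (+5 fires, +2 burnt)
Step 2: cell (1,5)='T' (+8 fires, +5 burnt)
Step 3: cell (1,5)='T' (+9 fires, +8 burnt)
Step 4: cell (1,5)='T' (+6 fires, +9 burnt)
Step 5: cell (1,5)='F' (+2 fires, +6 burnt)
  -> target ignites at step 5
Step 6: cell (1,5)='.' (+1 fires, +2 burnt)
Step 7: cell (1,5)='.' (+0 fires, +1 burnt)
  fire out at step 7

5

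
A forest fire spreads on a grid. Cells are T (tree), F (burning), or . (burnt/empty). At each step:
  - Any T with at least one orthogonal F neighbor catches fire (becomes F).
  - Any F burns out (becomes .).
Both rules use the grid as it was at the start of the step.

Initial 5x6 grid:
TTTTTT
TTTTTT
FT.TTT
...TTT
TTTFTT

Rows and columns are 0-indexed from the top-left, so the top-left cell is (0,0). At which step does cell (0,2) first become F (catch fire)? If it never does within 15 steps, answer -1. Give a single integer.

Step 1: cell (0,2)='T' (+5 fires, +2 burnt)
Step 2: cell (0,2)='T' (+6 fires, +5 burnt)
Step 3: cell (0,2)='T' (+6 fires, +6 burnt)
Step 4: cell (0,2)='F' (+4 fires, +6 burnt)
  -> target ignites at step 4
Step 5: cell (0,2)='.' (+2 fires, +4 burnt)
Step 6: cell (0,2)='.' (+1 fires, +2 burnt)
Step 7: cell (0,2)='.' (+0 fires, +1 burnt)
  fire out at step 7

4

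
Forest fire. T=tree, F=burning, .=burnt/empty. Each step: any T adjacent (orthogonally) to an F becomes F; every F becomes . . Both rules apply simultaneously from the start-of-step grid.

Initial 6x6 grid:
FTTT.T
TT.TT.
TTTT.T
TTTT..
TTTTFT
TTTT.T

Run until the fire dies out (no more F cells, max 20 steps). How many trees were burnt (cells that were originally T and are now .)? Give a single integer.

Answer: 25

Derivation:
Step 1: +4 fires, +2 burnt (F count now 4)
Step 2: +7 fires, +4 burnt (F count now 7)
Step 3: +7 fires, +7 burnt (F count now 7)
Step 4: +5 fires, +7 burnt (F count now 5)
Step 5: +2 fires, +5 burnt (F count now 2)
Step 6: +0 fires, +2 burnt (F count now 0)
Fire out after step 6
Initially T: 27, now '.': 34
Total burnt (originally-T cells now '.'): 25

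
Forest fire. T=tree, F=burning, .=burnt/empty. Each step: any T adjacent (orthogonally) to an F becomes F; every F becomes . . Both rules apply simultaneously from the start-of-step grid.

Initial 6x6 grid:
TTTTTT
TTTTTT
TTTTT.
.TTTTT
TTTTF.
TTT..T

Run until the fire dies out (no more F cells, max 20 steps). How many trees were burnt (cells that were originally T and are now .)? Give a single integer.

Answer: 29

Derivation:
Step 1: +2 fires, +1 burnt (F count now 2)
Step 2: +4 fires, +2 burnt (F count now 4)
Step 3: +5 fires, +4 burnt (F count now 5)
Step 4: +7 fires, +5 burnt (F count now 7)
Step 5: +5 fires, +7 burnt (F count now 5)
Step 6: +3 fires, +5 burnt (F count now 3)
Step 7: +2 fires, +3 burnt (F count now 2)
Step 8: +1 fires, +2 burnt (F count now 1)
Step 9: +0 fires, +1 burnt (F count now 0)
Fire out after step 9
Initially T: 30, now '.': 35
Total burnt (originally-T cells now '.'): 29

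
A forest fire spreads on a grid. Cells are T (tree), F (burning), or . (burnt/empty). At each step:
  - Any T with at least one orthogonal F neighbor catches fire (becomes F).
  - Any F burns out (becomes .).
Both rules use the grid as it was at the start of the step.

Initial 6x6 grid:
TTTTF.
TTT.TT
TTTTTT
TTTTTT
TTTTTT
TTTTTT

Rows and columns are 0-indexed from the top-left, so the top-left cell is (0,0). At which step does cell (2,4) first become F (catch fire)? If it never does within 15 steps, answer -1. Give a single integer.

Step 1: cell (2,4)='T' (+2 fires, +1 burnt)
Step 2: cell (2,4)='F' (+3 fires, +2 burnt)
  -> target ignites at step 2
Step 3: cell (2,4)='.' (+5 fires, +3 burnt)
Step 4: cell (2,4)='.' (+6 fires, +5 burnt)
Step 5: cell (2,4)='.' (+6 fires, +6 burnt)
Step 6: cell (2,4)='.' (+5 fires, +6 burnt)
Step 7: cell (2,4)='.' (+3 fires, +5 burnt)
Step 8: cell (2,4)='.' (+2 fires, +3 burnt)
Step 9: cell (2,4)='.' (+1 fires, +2 burnt)
Step 10: cell (2,4)='.' (+0 fires, +1 burnt)
  fire out at step 10

2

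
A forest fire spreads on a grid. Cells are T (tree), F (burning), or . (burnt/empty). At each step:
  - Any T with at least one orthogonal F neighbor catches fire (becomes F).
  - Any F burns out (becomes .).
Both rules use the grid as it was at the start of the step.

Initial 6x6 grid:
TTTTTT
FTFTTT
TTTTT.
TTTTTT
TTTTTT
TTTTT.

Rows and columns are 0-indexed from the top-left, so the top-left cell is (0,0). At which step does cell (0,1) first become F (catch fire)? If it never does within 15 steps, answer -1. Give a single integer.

Step 1: cell (0,1)='T' (+6 fires, +2 burnt)
Step 2: cell (0,1)='F' (+7 fires, +6 burnt)
  -> target ignites at step 2
Step 3: cell (0,1)='.' (+7 fires, +7 burnt)
Step 4: cell (0,1)='.' (+6 fires, +7 burnt)
Step 5: cell (0,1)='.' (+4 fires, +6 burnt)
Step 6: cell (0,1)='.' (+2 fires, +4 burnt)
Step 7: cell (0,1)='.' (+0 fires, +2 burnt)
  fire out at step 7

2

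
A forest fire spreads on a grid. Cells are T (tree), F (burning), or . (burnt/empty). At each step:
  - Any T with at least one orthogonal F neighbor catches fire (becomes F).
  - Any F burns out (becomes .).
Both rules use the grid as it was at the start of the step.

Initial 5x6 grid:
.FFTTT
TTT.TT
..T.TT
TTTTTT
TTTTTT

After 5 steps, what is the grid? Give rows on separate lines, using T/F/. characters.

Step 1: 3 trees catch fire, 2 burn out
  ...FTT
  TFF.TT
  ..T.TT
  TTTTTT
  TTTTTT
Step 2: 3 trees catch fire, 3 burn out
  ....FT
  F...TT
  ..F.TT
  TTTTTT
  TTTTTT
Step 3: 3 trees catch fire, 3 burn out
  .....F
  ....FT
  ....TT
  TTFTTT
  TTTTTT
Step 4: 5 trees catch fire, 3 burn out
  ......
  .....F
  ....FT
  TF.FTT
  TTFTTT
Step 5: 5 trees catch fire, 5 burn out
  ......
  ......
  .....F
  F...FT
  TF.FTT

......
......
.....F
F...FT
TF.FTT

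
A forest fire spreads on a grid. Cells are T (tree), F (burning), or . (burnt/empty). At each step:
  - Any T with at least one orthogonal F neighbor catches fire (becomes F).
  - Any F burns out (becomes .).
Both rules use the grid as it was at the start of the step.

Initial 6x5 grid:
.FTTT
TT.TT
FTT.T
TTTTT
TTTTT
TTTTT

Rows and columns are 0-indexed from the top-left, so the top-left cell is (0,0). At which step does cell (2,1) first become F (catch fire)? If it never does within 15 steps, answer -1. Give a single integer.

Step 1: cell (2,1)='F' (+5 fires, +2 burnt)
  -> target ignites at step 1
Step 2: cell (2,1)='.' (+4 fires, +5 burnt)
Step 3: cell (2,1)='.' (+5 fires, +4 burnt)
Step 4: cell (2,1)='.' (+4 fires, +5 burnt)
Step 5: cell (2,1)='.' (+4 fires, +4 burnt)
Step 6: cell (2,1)='.' (+2 fires, +4 burnt)
Step 7: cell (2,1)='.' (+1 fires, +2 burnt)
Step 8: cell (2,1)='.' (+0 fires, +1 burnt)
  fire out at step 8

1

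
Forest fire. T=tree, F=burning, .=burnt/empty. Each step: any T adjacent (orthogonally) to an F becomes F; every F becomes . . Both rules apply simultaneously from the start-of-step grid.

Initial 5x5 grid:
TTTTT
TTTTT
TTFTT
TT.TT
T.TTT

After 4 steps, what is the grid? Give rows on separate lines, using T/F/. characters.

Step 1: 3 trees catch fire, 1 burn out
  TTTTT
  TTFTT
  TF.FT
  TT.TT
  T.TTT
Step 2: 7 trees catch fire, 3 burn out
  TTFTT
  TF.FT
  F...F
  TF.FT
  T.TTT
Step 3: 7 trees catch fire, 7 burn out
  TF.FT
  F...F
  .....
  F...F
  T.TFT
Step 4: 5 trees catch fire, 7 burn out
  F...F
  .....
  .....
  .....
  F.F.F

F...F
.....
.....
.....
F.F.F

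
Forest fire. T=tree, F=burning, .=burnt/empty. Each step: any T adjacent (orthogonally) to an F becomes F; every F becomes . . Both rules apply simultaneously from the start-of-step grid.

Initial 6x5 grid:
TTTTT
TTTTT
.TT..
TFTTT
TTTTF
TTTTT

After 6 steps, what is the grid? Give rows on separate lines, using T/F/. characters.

Step 1: 7 trees catch fire, 2 burn out
  TTTTT
  TTTTT
  .FT..
  F.FTF
  TFTF.
  TTTTF
Step 2: 7 trees catch fire, 7 burn out
  TTTTT
  TFTTT
  ..F..
  ...F.
  F.F..
  TFTF.
Step 3: 5 trees catch fire, 7 burn out
  TFTTT
  F.FTT
  .....
  .....
  .....
  F.F..
Step 4: 3 trees catch fire, 5 burn out
  F.FTT
  ...FT
  .....
  .....
  .....
  .....
Step 5: 2 trees catch fire, 3 burn out
  ...FT
  ....F
  .....
  .....
  .....
  .....
Step 6: 1 trees catch fire, 2 burn out
  ....F
  .....
  .....
  .....
  .....
  .....

....F
.....
.....
.....
.....
.....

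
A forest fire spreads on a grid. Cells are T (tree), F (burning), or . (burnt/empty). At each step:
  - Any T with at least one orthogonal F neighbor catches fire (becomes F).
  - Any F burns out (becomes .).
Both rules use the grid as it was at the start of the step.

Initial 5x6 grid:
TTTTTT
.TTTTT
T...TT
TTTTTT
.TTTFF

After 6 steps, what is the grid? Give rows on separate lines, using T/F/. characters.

Step 1: 3 trees catch fire, 2 burn out
  TTTTTT
  .TTTTT
  T...TT
  TTTTFF
  .TTF..
Step 2: 4 trees catch fire, 3 burn out
  TTTTTT
  .TTTTT
  T...FF
  TTTF..
  .TF...
Step 3: 4 trees catch fire, 4 burn out
  TTTTTT
  .TTTFF
  T.....
  TTF...
  .F....
Step 4: 4 trees catch fire, 4 burn out
  TTTTFF
  .TTF..
  T.....
  TF....
  ......
Step 5: 3 trees catch fire, 4 burn out
  TTTF..
  .TF...
  T.....
  F.....
  ......
Step 6: 3 trees catch fire, 3 burn out
  TTF...
  .F....
  F.....
  ......
  ......

TTF...
.F....
F.....
......
......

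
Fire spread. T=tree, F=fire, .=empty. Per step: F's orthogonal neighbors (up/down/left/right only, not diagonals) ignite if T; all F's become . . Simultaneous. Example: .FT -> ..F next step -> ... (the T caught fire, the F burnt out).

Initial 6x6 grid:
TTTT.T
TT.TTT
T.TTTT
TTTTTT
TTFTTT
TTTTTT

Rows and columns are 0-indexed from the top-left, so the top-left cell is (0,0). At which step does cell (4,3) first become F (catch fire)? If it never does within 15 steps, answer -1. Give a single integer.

Step 1: cell (4,3)='F' (+4 fires, +1 burnt)
  -> target ignites at step 1
Step 2: cell (4,3)='.' (+7 fires, +4 burnt)
Step 3: cell (4,3)='.' (+6 fires, +7 burnt)
Step 4: cell (4,3)='.' (+5 fires, +6 burnt)
Step 5: cell (4,3)='.' (+4 fires, +5 burnt)
Step 6: cell (4,3)='.' (+4 fires, +4 burnt)
Step 7: cell (4,3)='.' (+2 fires, +4 burnt)
Step 8: cell (4,3)='.' (+0 fires, +2 burnt)
  fire out at step 8

1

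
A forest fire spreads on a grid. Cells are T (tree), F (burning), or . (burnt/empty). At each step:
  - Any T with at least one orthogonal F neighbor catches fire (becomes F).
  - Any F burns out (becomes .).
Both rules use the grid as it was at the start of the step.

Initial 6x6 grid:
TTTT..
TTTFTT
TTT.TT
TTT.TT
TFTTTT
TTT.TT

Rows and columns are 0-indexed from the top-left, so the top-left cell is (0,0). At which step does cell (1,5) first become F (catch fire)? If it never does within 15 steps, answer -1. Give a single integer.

Step 1: cell (1,5)='T' (+7 fires, +2 burnt)
Step 2: cell (1,5)='F' (+11 fires, +7 burnt)
  -> target ignites at step 2
Step 3: cell (1,5)='.' (+6 fires, +11 burnt)
Step 4: cell (1,5)='.' (+4 fires, +6 burnt)
Step 5: cell (1,5)='.' (+1 fires, +4 burnt)
Step 6: cell (1,5)='.' (+0 fires, +1 burnt)
  fire out at step 6

2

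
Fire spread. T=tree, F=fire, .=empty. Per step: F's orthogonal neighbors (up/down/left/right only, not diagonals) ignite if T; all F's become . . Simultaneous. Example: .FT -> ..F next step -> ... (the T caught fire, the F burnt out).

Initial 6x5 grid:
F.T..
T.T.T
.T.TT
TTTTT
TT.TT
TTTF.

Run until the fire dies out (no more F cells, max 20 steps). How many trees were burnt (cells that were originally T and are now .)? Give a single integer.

Answer: 17

Derivation:
Step 1: +3 fires, +2 burnt (F count now 3)
Step 2: +3 fires, +3 burnt (F count now 3)
Step 3: +5 fires, +3 burnt (F count now 5)
Step 4: +3 fires, +5 burnt (F count now 3)
Step 5: +3 fires, +3 burnt (F count now 3)
Step 6: +0 fires, +3 burnt (F count now 0)
Fire out after step 6
Initially T: 19, now '.': 28
Total burnt (originally-T cells now '.'): 17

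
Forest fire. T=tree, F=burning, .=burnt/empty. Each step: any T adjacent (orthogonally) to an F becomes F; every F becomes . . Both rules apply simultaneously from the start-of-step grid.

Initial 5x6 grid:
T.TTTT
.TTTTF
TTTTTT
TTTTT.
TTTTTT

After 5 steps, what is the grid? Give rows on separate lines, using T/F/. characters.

Step 1: 3 trees catch fire, 1 burn out
  T.TTTF
  .TTTF.
  TTTTTF
  TTTTT.
  TTTTTT
Step 2: 3 trees catch fire, 3 burn out
  T.TTF.
  .TTF..
  TTTTF.
  TTTTT.
  TTTTTT
Step 3: 4 trees catch fire, 3 burn out
  T.TF..
  .TF...
  TTTF..
  TTTTF.
  TTTTTT
Step 4: 5 trees catch fire, 4 burn out
  T.F...
  .F....
  TTF...
  TTTF..
  TTTTFT
Step 5: 4 trees catch fire, 5 burn out
  T.....
  ......
  TF....
  TTF...
  TTTF.F

T.....
......
TF....
TTF...
TTTF.F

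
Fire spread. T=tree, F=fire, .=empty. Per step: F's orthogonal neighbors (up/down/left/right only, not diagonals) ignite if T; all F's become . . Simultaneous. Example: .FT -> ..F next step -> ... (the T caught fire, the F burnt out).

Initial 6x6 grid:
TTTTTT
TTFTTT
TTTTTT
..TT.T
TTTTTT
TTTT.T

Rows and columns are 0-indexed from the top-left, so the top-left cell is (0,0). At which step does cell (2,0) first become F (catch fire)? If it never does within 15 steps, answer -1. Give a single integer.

Step 1: cell (2,0)='T' (+4 fires, +1 burnt)
Step 2: cell (2,0)='T' (+7 fires, +4 burnt)
Step 3: cell (2,0)='F' (+7 fires, +7 burnt)
  -> target ignites at step 3
Step 4: cell (2,0)='.' (+5 fires, +7 burnt)
Step 5: cell (2,0)='.' (+5 fires, +5 burnt)
Step 6: cell (2,0)='.' (+2 fires, +5 burnt)
Step 7: cell (2,0)='.' (+1 fires, +2 burnt)
Step 8: cell (2,0)='.' (+0 fires, +1 burnt)
  fire out at step 8

3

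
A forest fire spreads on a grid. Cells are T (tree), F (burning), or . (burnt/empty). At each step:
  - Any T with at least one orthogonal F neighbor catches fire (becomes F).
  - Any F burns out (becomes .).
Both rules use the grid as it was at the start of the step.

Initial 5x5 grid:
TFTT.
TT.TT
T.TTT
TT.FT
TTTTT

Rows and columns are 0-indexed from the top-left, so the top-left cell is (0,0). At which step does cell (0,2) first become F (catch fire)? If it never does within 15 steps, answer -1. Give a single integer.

Step 1: cell (0,2)='F' (+6 fires, +2 burnt)
  -> target ignites at step 1
Step 2: cell (0,2)='.' (+7 fires, +6 burnt)
Step 3: cell (0,2)='.' (+3 fires, +7 burnt)
Step 4: cell (0,2)='.' (+3 fires, +3 burnt)
Step 5: cell (0,2)='.' (+0 fires, +3 burnt)
  fire out at step 5

1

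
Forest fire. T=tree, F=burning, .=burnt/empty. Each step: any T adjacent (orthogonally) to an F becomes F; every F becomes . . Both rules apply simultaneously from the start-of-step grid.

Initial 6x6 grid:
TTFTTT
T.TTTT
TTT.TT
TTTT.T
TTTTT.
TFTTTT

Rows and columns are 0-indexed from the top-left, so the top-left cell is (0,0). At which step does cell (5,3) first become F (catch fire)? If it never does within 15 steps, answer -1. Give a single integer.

Step 1: cell (5,3)='T' (+6 fires, +2 burnt)
Step 2: cell (5,3)='F' (+8 fires, +6 burnt)
  -> target ignites at step 2
Step 3: cell (5,3)='.' (+8 fires, +8 burnt)
Step 4: cell (5,3)='.' (+6 fires, +8 burnt)
Step 5: cell (5,3)='.' (+1 fires, +6 burnt)
Step 6: cell (5,3)='.' (+1 fires, +1 burnt)
Step 7: cell (5,3)='.' (+0 fires, +1 burnt)
  fire out at step 7

2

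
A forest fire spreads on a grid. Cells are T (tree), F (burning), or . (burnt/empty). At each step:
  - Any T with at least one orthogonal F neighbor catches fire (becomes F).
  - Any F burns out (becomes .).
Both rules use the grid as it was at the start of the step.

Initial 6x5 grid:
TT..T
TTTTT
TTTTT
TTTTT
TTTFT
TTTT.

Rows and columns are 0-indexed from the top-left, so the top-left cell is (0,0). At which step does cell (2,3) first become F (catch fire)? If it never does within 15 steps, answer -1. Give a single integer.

Step 1: cell (2,3)='T' (+4 fires, +1 burnt)
Step 2: cell (2,3)='F' (+5 fires, +4 burnt)
  -> target ignites at step 2
Step 3: cell (2,3)='.' (+6 fires, +5 burnt)
Step 4: cell (2,3)='.' (+5 fires, +6 burnt)
Step 5: cell (2,3)='.' (+3 fires, +5 burnt)
Step 6: cell (2,3)='.' (+2 fires, +3 burnt)
Step 7: cell (2,3)='.' (+1 fires, +2 burnt)
Step 8: cell (2,3)='.' (+0 fires, +1 burnt)
  fire out at step 8

2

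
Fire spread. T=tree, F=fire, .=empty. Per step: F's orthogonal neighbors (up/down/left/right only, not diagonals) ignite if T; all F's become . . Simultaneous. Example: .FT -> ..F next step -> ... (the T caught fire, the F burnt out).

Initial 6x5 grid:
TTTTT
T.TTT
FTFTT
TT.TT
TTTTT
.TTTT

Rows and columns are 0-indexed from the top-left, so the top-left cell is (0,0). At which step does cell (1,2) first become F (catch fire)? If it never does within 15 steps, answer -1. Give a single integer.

Step 1: cell (1,2)='F' (+5 fires, +2 burnt)
  -> target ignites at step 1
Step 2: cell (1,2)='.' (+7 fires, +5 burnt)
Step 3: cell (1,2)='.' (+6 fires, +7 burnt)
Step 4: cell (1,2)='.' (+5 fires, +6 burnt)
Step 5: cell (1,2)='.' (+2 fires, +5 burnt)
Step 6: cell (1,2)='.' (+0 fires, +2 burnt)
  fire out at step 6

1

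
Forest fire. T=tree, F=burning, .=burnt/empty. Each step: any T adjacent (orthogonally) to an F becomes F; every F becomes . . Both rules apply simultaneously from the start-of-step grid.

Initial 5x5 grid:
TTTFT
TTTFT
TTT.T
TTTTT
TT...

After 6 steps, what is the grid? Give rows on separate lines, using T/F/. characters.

Step 1: 4 trees catch fire, 2 burn out
  TTF.F
  TTF.F
  TTT.T
  TTTTT
  TT...
Step 2: 4 trees catch fire, 4 burn out
  TF...
  TF...
  TTF.F
  TTTTT
  TT...
Step 3: 5 trees catch fire, 4 burn out
  F....
  F....
  TF...
  TTFTF
  TT...
Step 4: 3 trees catch fire, 5 burn out
  .....
  .....
  F....
  TF.F.
  TT...
Step 5: 2 trees catch fire, 3 burn out
  .....
  .....
  .....
  F....
  TF...
Step 6: 1 trees catch fire, 2 burn out
  .....
  .....
  .....
  .....
  F....

.....
.....
.....
.....
F....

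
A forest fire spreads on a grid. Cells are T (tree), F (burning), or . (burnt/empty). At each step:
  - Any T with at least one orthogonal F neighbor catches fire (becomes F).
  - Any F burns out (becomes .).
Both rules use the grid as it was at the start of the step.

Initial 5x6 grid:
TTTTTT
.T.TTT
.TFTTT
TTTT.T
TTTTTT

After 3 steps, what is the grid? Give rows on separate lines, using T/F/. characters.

Step 1: 3 trees catch fire, 1 burn out
  TTTTTT
  .T.TTT
  .F.FTT
  TTFT.T
  TTTTTT
Step 2: 6 trees catch fire, 3 burn out
  TTTTTT
  .F.FTT
  ....FT
  TF.F.T
  TTFTTT
Step 3: 7 trees catch fire, 6 burn out
  TFTFTT
  ....FT
  .....F
  F....T
  TF.FTT

TFTFTT
....FT
.....F
F....T
TF.FTT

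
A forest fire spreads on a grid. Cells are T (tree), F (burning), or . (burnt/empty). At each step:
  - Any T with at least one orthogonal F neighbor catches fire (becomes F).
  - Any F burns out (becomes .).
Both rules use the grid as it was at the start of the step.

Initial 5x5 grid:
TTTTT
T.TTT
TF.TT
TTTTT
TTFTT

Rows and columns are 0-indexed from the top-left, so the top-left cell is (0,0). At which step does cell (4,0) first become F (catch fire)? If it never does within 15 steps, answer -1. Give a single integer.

Step 1: cell (4,0)='T' (+5 fires, +2 burnt)
Step 2: cell (4,0)='F' (+5 fires, +5 burnt)
  -> target ignites at step 2
Step 3: cell (4,0)='.' (+3 fires, +5 burnt)
Step 4: cell (4,0)='.' (+3 fires, +3 burnt)
Step 5: cell (4,0)='.' (+4 fires, +3 burnt)
Step 6: cell (4,0)='.' (+1 fires, +4 burnt)
Step 7: cell (4,0)='.' (+0 fires, +1 burnt)
  fire out at step 7

2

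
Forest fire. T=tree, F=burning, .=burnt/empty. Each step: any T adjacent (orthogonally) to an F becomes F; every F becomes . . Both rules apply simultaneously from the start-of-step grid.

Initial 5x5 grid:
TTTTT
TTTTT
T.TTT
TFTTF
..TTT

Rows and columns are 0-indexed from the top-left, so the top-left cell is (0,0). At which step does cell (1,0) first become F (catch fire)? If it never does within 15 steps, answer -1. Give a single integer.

Step 1: cell (1,0)='T' (+5 fires, +2 burnt)
Step 2: cell (1,0)='T' (+6 fires, +5 burnt)
Step 3: cell (1,0)='F' (+4 fires, +6 burnt)
  -> target ignites at step 3
Step 4: cell (1,0)='.' (+4 fires, +4 burnt)
Step 5: cell (1,0)='.' (+1 fires, +4 burnt)
Step 6: cell (1,0)='.' (+0 fires, +1 burnt)
  fire out at step 6

3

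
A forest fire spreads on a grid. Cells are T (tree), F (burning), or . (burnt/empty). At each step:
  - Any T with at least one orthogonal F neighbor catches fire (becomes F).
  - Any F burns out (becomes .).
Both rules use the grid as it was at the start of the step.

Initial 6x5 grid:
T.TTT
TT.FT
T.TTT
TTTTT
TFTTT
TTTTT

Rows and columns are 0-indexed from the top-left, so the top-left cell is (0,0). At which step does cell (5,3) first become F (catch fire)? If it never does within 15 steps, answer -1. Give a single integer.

Step 1: cell (5,3)='T' (+7 fires, +2 burnt)
Step 2: cell (5,3)='T' (+10 fires, +7 burnt)
Step 3: cell (5,3)='F' (+4 fires, +10 burnt)
  -> target ignites at step 3
Step 4: cell (5,3)='.' (+2 fires, +4 burnt)
Step 5: cell (5,3)='.' (+2 fires, +2 burnt)
Step 6: cell (5,3)='.' (+0 fires, +2 burnt)
  fire out at step 6

3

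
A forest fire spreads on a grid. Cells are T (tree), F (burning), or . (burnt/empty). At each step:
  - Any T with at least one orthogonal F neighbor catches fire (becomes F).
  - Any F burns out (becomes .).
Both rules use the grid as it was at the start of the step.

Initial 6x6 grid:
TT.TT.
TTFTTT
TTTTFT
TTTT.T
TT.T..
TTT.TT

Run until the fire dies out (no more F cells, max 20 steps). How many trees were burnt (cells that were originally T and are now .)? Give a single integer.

Step 1: +6 fires, +2 burnt (F count now 6)
Step 2: +9 fires, +6 burnt (F count now 9)
Step 3: +4 fires, +9 burnt (F count now 4)
Step 4: +2 fires, +4 burnt (F count now 2)
Step 5: +2 fires, +2 burnt (F count now 2)
Step 6: +2 fires, +2 burnt (F count now 2)
Step 7: +0 fires, +2 burnt (F count now 0)
Fire out after step 7
Initially T: 27, now '.': 34
Total burnt (originally-T cells now '.'): 25

Answer: 25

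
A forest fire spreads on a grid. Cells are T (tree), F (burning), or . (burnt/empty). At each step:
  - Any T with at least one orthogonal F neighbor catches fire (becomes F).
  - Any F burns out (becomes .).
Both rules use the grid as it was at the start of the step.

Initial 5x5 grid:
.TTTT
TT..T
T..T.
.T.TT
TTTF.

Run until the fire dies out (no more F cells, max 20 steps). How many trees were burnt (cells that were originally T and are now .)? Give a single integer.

Step 1: +2 fires, +1 burnt (F count now 2)
Step 2: +3 fires, +2 burnt (F count now 3)
Step 3: +2 fires, +3 burnt (F count now 2)
Step 4: +0 fires, +2 burnt (F count now 0)
Fire out after step 4
Initially T: 15, now '.': 17
Total burnt (originally-T cells now '.'): 7

Answer: 7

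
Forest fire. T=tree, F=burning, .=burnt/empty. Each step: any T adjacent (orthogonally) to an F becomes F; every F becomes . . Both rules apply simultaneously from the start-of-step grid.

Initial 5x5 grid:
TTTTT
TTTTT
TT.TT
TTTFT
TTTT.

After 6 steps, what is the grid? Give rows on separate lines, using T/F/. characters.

Step 1: 4 trees catch fire, 1 burn out
  TTTTT
  TTTTT
  TT.FT
  TTF.F
  TTTF.
Step 2: 4 trees catch fire, 4 burn out
  TTTTT
  TTTFT
  TT..F
  TF...
  TTF..
Step 3: 6 trees catch fire, 4 burn out
  TTTFT
  TTF.F
  TF...
  F....
  TF...
Step 4: 5 trees catch fire, 6 burn out
  TTF.F
  TF...
  F....
  .....
  F....
Step 5: 2 trees catch fire, 5 burn out
  TF...
  F....
  .....
  .....
  .....
Step 6: 1 trees catch fire, 2 burn out
  F....
  .....
  .....
  .....
  .....

F....
.....
.....
.....
.....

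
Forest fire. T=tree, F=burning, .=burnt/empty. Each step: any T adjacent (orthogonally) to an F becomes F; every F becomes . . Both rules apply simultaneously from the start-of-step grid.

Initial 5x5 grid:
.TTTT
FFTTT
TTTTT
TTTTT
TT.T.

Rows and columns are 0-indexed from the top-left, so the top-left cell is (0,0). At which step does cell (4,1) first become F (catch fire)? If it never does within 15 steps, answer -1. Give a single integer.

Step 1: cell (4,1)='T' (+4 fires, +2 burnt)
Step 2: cell (4,1)='T' (+5 fires, +4 burnt)
Step 3: cell (4,1)='F' (+6 fires, +5 burnt)
  -> target ignites at step 3
Step 4: cell (4,1)='.' (+3 fires, +6 burnt)
Step 5: cell (4,1)='.' (+2 fires, +3 burnt)
Step 6: cell (4,1)='.' (+0 fires, +2 burnt)
  fire out at step 6

3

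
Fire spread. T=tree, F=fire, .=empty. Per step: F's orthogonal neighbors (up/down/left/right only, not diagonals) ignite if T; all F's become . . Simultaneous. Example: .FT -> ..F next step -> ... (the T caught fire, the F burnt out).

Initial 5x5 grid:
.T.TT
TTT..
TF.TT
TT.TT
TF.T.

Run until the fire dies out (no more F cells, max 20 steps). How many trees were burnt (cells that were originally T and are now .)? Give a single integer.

Step 1: +4 fires, +2 burnt (F count now 4)
Step 2: +4 fires, +4 burnt (F count now 4)
Step 3: +0 fires, +4 burnt (F count now 0)
Fire out after step 3
Initially T: 15, now '.': 18
Total burnt (originally-T cells now '.'): 8

Answer: 8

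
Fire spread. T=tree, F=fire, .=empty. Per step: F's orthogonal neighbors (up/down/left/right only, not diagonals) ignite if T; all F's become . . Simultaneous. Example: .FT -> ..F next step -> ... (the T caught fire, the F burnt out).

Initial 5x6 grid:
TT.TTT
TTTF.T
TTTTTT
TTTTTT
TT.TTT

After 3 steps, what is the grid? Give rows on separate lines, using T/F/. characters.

Step 1: 3 trees catch fire, 1 burn out
  TT.FTT
  TTF..T
  TTTFTT
  TTTTTT
  TT.TTT
Step 2: 5 trees catch fire, 3 burn out
  TT..FT
  TF...T
  TTF.FT
  TTTFTT
  TT.TTT
Step 3: 8 trees catch fire, 5 burn out
  TF...F
  F....T
  TF...F
  TTF.FT
  TT.FTT

TF...F
F....T
TF...F
TTF.FT
TT.FTT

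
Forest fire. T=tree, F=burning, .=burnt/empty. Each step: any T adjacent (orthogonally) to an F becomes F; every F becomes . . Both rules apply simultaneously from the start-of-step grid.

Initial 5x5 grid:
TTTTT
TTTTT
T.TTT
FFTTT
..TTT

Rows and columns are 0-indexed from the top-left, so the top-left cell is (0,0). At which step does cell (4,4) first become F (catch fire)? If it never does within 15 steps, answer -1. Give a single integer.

Step 1: cell (4,4)='T' (+2 fires, +2 burnt)
Step 2: cell (4,4)='T' (+4 fires, +2 burnt)
Step 3: cell (4,4)='T' (+6 fires, +4 burnt)
Step 4: cell (4,4)='F' (+5 fires, +6 burnt)
  -> target ignites at step 4
Step 5: cell (4,4)='.' (+2 fires, +5 burnt)
Step 6: cell (4,4)='.' (+1 fires, +2 burnt)
Step 7: cell (4,4)='.' (+0 fires, +1 burnt)
  fire out at step 7

4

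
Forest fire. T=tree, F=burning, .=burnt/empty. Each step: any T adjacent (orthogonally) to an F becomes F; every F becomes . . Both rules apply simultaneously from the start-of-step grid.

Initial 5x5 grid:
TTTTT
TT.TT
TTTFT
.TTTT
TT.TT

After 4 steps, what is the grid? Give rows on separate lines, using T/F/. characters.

Step 1: 4 trees catch fire, 1 burn out
  TTTTT
  TT.FT
  TTF.F
  .TTFT
  TT.TT
Step 2: 6 trees catch fire, 4 burn out
  TTTFT
  TT..F
  TF...
  .TF.F
  TT.FT
Step 3: 6 trees catch fire, 6 burn out
  TTF.F
  TF...
  F....
  .F...
  TT..F
Step 4: 3 trees catch fire, 6 burn out
  TF...
  F....
  .....
  .....
  TF...

TF...
F....
.....
.....
TF...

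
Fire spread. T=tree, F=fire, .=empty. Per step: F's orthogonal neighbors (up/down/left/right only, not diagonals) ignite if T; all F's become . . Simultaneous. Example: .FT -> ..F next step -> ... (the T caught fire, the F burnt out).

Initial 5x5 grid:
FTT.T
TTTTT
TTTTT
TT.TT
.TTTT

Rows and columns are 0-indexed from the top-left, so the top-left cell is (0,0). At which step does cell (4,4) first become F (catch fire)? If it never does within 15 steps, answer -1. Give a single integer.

Step 1: cell (4,4)='T' (+2 fires, +1 burnt)
Step 2: cell (4,4)='T' (+3 fires, +2 burnt)
Step 3: cell (4,4)='T' (+3 fires, +3 burnt)
Step 4: cell (4,4)='T' (+3 fires, +3 burnt)
Step 5: cell (4,4)='T' (+3 fires, +3 burnt)
Step 6: cell (4,4)='T' (+4 fires, +3 burnt)
Step 7: cell (4,4)='T' (+2 fires, +4 burnt)
Step 8: cell (4,4)='F' (+1 fires, +2 burnt)
  -> target ignites at step 8
Step 9: cell (4,4)='.' (+0 fires, +1 burnt)
  fire out at step 9

8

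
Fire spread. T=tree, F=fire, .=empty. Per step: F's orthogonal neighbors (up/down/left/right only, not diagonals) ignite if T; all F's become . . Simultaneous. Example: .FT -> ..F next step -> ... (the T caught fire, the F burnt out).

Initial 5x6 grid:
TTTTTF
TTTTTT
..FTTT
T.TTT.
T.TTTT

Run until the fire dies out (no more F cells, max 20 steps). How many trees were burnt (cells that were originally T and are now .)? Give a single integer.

Answer: 21

Derivation:
Step 1: +5 fires, +2 burnt (F count now 5)
Step 2: +9 fires, +5 burnt (F count now 9)
Step 3: +4 fires, +9 burnt (F count now 4)
Step 4: +2 fires, +4 burnt (F count now 2)
Step 5: +1 fires, +2 burnt (F count now 1)
Step 6: +0 fires, +1 burnt (F count now 0)
Fire out after step 6
Initially T: 23, now '.': 28
Total burnt (originally-T cells now '.'): 21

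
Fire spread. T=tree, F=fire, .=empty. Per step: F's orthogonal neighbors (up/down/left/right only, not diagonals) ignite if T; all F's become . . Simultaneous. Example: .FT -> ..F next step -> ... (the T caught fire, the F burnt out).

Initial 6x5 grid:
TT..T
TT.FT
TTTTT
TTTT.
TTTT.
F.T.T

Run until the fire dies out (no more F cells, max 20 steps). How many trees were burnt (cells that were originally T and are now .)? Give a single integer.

Step 1: +3 fires, +2 burnt (F count now 3)
Step 2: +6 fires, +3 burnt (F count now 6)
Step 3: +6 fires, +6 burnt (F count now 6)
Step 4: +3 fires, +6 burnt (F count now 3)
Step 5: +2 fires, +3 burnt (F count now 2)
Step 6: +0 fires, +2 burnt (F count now 0)
Fire out after step 6
Initially T: 21, now '.': 29
Total burnt (originally-T cells now '.'): 20

Answer: 20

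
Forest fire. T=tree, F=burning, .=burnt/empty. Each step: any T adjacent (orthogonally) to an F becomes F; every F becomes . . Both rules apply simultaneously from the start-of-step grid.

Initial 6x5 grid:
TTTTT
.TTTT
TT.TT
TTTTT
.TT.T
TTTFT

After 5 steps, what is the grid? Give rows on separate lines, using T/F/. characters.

Step 1: 2 trees catch fire, 1 burn out
  TTTTT
  .TTTT
  TT.TT
  TTTTT
  .TT.T
  TTF.F
Step 2: 3 trees catch fire, 2 burn out
  TTTTT
  .TTTT
  TT.TT
  TTTTT
  .TF.F
  TF...
Step 3: 4 trees catch fire, 3 burn out
  TTTTT
  .TTTT
  TT.TT
  TTFTF
  .F...
  F....
Step 4: 3 trees catch fire, 4 burn out
  TTTTT
  .TTTT
  TT.TF
  TF.F.
  .....
  .....
Step 5: 4 trees catch fire, 3 burn out
  TTTTT
  .TTTF
  TF.F.
  F....
  .....
  .....

TTTTT
.TTTF
TF.F.
F....
.....
.....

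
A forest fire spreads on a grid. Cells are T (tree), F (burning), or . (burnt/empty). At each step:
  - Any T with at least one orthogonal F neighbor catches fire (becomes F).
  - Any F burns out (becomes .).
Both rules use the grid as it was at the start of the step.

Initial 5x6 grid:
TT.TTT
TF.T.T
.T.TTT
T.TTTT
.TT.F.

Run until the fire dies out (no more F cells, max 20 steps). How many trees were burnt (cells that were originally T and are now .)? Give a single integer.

Step 1: +4 fires, +2 burnt (F count now 4)
Step 2: +4 fires, +4 burnt (F count now 4)
Step 3: +3 fires, +4 burnt (F count now 3)
Step 4: +3 fires, +3 burnt (F count now 3)
Step 5: +3 fires, +3 burnt (F count now 3)
Step 6: +1 fires, +3 burnt (F count now 1)
Step 7: +0 fires, +1 burnt (F count now 0)
Fire out after step 7
Initially T: 19, now '.': 29
Total burnt (originally-T cells now '.'): 18

Answer: 18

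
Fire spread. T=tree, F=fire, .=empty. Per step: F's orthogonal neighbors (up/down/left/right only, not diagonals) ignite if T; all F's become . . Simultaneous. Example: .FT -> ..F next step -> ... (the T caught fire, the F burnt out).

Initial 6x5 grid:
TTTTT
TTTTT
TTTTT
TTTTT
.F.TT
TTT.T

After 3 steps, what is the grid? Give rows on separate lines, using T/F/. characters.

Step 1: 2 trees catch fire, 1 burn out
  TTTTT
  TTTTT
  TTTTT
  TFTTT
  ...TT
  TFT.T
Step 2: 5 trees catch fire, 2 burn out
  TTTTT
  TTTTT
  TFTTT
  F.FTT
  ...TT
  F.F.T
Step 3: 4 trees catch fire, 5 burn out
  TTTTT
  TFTTT
  F.FTT
  ...FT
  ...TT
  ....T

TTTTT
TFTTT
F.FTT
...FT
...TT
....T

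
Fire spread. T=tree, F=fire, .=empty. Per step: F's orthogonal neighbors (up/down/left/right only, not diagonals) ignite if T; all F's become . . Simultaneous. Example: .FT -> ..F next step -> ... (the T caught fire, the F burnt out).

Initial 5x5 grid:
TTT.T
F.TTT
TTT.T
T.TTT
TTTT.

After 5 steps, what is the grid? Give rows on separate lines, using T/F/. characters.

Step 1: 2 trees catch fire, 1 burn out
  FTT.T
  ..TTT
  FTT.T
  T.TTT
  TTTT.
Step 2: 3 trees catch fire, 2 burn out
  .FT.T
  ..TTT
  .FT.T
  F.TTT
  TTTT.
Step 3: 3 trees catch fire, 3 burn out
  ..F.T
  ..TTT
  ..F.T
  ..TTT
  FTTT.
Step 4: 3 trees catch fire, 3 burn out
  ....T
  ..FTT
  ....T
  ..FTT
  .FTT.
Step 5: 3 trees catch fire, 3 burn out
  ....T
  ...FT
  ....T
  ...FT
  ..FT.

....T
...FT
....T
...FT
..FT.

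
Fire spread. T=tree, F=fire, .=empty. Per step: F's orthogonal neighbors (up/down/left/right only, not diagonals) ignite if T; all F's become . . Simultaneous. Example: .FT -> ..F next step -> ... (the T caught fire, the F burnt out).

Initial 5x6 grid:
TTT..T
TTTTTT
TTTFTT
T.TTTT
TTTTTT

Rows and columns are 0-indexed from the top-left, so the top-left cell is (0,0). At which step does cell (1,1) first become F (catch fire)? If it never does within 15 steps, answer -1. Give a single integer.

Step 1: cell (1,1)='T' (+4 fires, +1 burnt)
Step 2: cell (1,1)='T' (+7 fires, +4 burnt)
Step 3: cell (1,1)='F' (+7 fires, +7 burnt)
  -> target ignites at step 3
Step 4: cell (1,1)='.' (+6 fires, +7 burnt)
Step 5: cell (1,1)='.' (+2 fires, +6 burnt)
Step 6: cell (1,1)='.' (+0 fires, +2 burnt)
  fire out at step 6

3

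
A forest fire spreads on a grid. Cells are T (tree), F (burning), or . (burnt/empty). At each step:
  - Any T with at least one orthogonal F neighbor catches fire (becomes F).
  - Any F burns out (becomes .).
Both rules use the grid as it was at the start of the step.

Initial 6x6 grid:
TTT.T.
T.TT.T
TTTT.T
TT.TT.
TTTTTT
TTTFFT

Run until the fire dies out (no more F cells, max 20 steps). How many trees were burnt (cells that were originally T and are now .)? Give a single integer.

Step 1: +4 fires, +2 burnt (F count now 4)
Step 2: +5 fires, +4 burnt (F count now 5)
Step 3: +3 fires, +5 burnt (F count now 3)
Step 4: +4 fires, +3 burnt (F count now 4)
Step 5: +3 fires, +4 burnt (F count now 3)
Step 6: +2 fires, +3 burnt (F count now 2)
Step 7: +2 fires, +2 burnt (F count now 2)
Step 8: +1 fires, +2 burnt (F count now 1)
Step 9: +0 fires, +1 burnt (F count now 0)
Fire out after step 9
Initially T: 27, now '.': 33
Total burnt (originally-T cells now '.'): 24

Answer: 24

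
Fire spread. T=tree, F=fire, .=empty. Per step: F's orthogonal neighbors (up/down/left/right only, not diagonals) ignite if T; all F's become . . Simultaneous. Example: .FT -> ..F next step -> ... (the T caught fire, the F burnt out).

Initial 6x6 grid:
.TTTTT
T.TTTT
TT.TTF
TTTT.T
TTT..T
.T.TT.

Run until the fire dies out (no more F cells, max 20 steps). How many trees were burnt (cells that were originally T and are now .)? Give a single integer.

Answer: 24

Derivation:
Step 1: +3 fires, +1 burnt (F count now 3)
Step 2: +4 fires, +3 burnt (F count now 4)
Step 3: +3 fires, +4 burnt (F count now 3)
Step 4: +3 fires, +3 burnt (F count now 3)
Step 5: +3 fires, +3 burnt (F count now 3)
Step 6: +4 fires, +3 burnt (F count now 4)
Step 7: +3 fires, +4 burnt (F count now 3)
Step 8: +1 fires, +3 burnt (F count now 1)
Step 9: +0 fires, +1 burnt (F count now 0)
Fire out after step 9
Initially T: 26, now '.': 34
Total burnt (originally-T cells now '.'): 24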